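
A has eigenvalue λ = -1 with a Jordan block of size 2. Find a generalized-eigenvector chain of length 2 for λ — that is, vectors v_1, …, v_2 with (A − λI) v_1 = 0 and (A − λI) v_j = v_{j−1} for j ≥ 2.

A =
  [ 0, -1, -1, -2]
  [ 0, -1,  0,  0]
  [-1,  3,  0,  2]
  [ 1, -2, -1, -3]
A Jordan chain for λ = -1 of length 2:
v_1 = (1, 0, -1, 1)ᵀ
v_2 = (1, 0, 0, 0)ᵀ

Let N = A − (-1)·I. We want v_2 with N^2 v_2 = 0 but N^1 v_2 ≠ 0; then v_{j-1} := N · v_j for j = 2, …, 2.

Pick v_2 = (1, 0, 0, 0)ᵀ.
Then v_1 = N · v_2 = (1, 0, -1, 1)ᵀ.

Sanity check: (A − (-1)·I) v_1 = (0, 0, 0, 0)ᵀ = 0. ✓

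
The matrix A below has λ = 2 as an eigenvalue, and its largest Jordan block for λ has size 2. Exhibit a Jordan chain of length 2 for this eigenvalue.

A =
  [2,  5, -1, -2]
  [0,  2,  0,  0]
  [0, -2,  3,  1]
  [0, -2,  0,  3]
A Jordan chain for λ = 2 of length 2:
v_1 = (1, 0, 0, 0)ᵀ
v_2 = (0, 1, 0, 2)ᵀ

Let N = A − (2)·I. We want v_2 with N^2 v_2 = 0 but N^1 v_2 ≠ 0; then v_{j-1} := N · v_j for j = 2, …, 2.

Pick v_2 = (0, 1, 0, 2)ᵀ.
Then v_1 = N · v_2 = (1, 0, 0, 0)ᵀ.

Sanity check: (A − (2)·I) v_1 = (0, 0, 0, 0)ᵀ = 0. ✓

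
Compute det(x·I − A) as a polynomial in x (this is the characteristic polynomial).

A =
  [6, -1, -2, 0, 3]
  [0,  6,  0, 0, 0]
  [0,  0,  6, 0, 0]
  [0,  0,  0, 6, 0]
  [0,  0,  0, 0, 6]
x^5 - 30*x^4 + 360*x^3 - 2160*x^2 + 6480*x - 7776

Expanding det(x·I − A) (e.g. by cofactor expansion or by noting that A is similar to its Jordan form J, which has the same characteristic polynomial as A) gives
  χ_A(x) = x^5 - 30*x^4 + 360*x^3 - 2160*x^2 + 6480*x - 7776
which factors as (x - 6)^5. The eigenvalues (with algebraic multiplicities) are λ = 6 with multiplicity 5.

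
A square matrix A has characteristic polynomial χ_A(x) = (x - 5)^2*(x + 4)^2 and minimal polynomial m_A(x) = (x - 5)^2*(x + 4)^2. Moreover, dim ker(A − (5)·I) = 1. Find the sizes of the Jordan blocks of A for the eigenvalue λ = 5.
Block sizes for λ = 5: [2]

Step 1 — from the characteristic polynomial, algebraic multiplicity of λ = 5 is 2. From dim ker(A − (5)·I) = 1, there are exactly 1 Jordan blocks for λ = 5.
Step 2 — from the minimal polynomial, the factor (x − 5)^2 tells us the largest block for λ = 5 has size 2.
Step 3 — with total size 2, 1 blocks, and largest block 2, the block sizes (in nonincreasing order) are [2].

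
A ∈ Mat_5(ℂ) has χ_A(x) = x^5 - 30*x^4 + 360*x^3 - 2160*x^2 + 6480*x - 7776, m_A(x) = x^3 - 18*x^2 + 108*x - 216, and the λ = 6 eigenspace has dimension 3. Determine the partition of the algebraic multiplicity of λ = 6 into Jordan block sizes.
Block sizes for λ = 6: [3, 1, 1]

Step 1 — from the characteristic polynomial, algebraic multiplicity of λ = 6 is 5. From dim ker(A − (6)·I) = 3, there are exactly 3 Jordan blocks for λ = 6.
Step 2 — from the minimal polynomial, the factor (x − 6)^3 tells us the largest block for λ = 6 has size 3.
Step 3 — with total size 5, 3 blocks, and largest block 3, the block sizes (in nonincreasing order) are [3, 1, 1].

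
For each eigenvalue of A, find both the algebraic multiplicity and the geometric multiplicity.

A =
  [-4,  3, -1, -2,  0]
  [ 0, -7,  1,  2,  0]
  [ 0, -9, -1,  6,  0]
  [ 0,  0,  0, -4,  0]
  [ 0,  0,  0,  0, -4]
λ = -4: alg = 5, geom = 4

Step 1 — factor the characteristic polynomial to read off the algebraic multiplicities:
  χ_A(x) = (x + 4)^5

Step 2 — compute geometric multiplicities via the rank-nullity identity g(λ) = n − rank(A − λI):
  rank(A − (-4)·I) = 1, so dim ker(A − (-4)·I) = n − 1 = 4

Summary:
  λ = -4: algebraic multiplicity = 5, geometric multiplicity = 4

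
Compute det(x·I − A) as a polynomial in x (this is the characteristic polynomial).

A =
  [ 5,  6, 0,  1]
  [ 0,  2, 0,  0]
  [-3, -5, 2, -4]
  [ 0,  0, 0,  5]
x^4 - 14*x^3 + 69*x^2 - 140*x + 100

Expanding det(x·I − A) (e.g. by cofactor expansion or by noting that A is similar to its Jordan form J, which has the same characteristic polynomial as A) gives
  χ_A(x) = x^4 - 14*x^3 + 69*x^2 - 140*x + 100
which factors as (x - 5)^2*(x - 2)^2. The eigenvalues (with algebraic multiplicities) are λ = 2 with multiplicity 2, λ = 5 with multiplicity 2.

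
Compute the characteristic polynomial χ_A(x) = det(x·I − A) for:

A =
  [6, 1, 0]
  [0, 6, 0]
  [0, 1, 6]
x^3 - 18*x^2 + 108*x - 216

Expanding det(x·I − A) (e.g. by cofactor expansion or by noting that A is similar to its Jordan form J, which has the same characteristic polynomial as A) gives
  χ_A(x) = x^3 - 18*x^2 + 108*x - 216
which factors as (x - 6)^3. The eigenvalues (with algebraic multiplicities) are λ = 6 with multiplicity 3.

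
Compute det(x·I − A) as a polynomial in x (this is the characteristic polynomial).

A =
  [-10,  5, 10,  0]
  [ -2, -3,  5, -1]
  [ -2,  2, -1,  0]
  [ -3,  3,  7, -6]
x^4 + 20*x^3 + 150*x^2 + 500*x + 625

Expanding det(x·I − A) (e.g. by cofactor expansion or by noting that A is similar to its Jordan form J, which has the same characteristic polynomial as A) gives
  χ_A(x) = x^4 + 20*x^3 + 150*x^2 + 500*x + 625
which factors as (x + 5)^4. The eigenvalues (with algebraic multiplicities) are λ = -5 with multiplicity 4.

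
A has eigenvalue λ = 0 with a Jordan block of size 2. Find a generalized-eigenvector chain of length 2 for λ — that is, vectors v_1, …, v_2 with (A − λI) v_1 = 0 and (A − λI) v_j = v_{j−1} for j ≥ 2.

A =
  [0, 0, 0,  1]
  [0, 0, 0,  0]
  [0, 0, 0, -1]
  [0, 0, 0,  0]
A Jordan chain for λ = 0 of length 2:
v_1 = (1, 0, -1, 0)ᵀ
v_2 = (0, 0, 0, 1)ᵀ

Let N = A − (0)·I. We want v_2 with N^2 v_2 = 0 but N^1 v_2 ≠ 0; then v_{j-1} := N · v_j for j = 2, …, 2.

Pick v_2 = (0, 0, 0, 1)ᵀ.
Then v_1 = N · v_2 = (1, 0, -1, 0)ᵀ.

Sanity check: (A − (0)·I) v_1 = (0, 0, 0, 0)ᵀ = 0. ✓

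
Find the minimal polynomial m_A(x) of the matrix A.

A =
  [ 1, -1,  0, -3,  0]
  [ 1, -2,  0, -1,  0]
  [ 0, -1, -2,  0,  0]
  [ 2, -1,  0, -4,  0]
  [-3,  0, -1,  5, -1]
x^3 + 5*x^2 + 8*x + 4

The characteristic polynomial is χ_A(x) = (x + 1)^2*(x + 2)^3, so the eigenvalues are known. The minimal polynomial is
  m_A(x) = Π_λ (x − λ)^{k_λ}
where k_λ is the size of the *largest* Jordan block for λ (equivalently, the smallest k with (A − λI)^k v = 0 for every generalised eigenvector v of λ).

  λ = -2: largest Jordan block has size 2, contributing (x + 2)^2
  λ = -1: largest Jordan block has size 1, contributing (x + 1)

So m_A(x) = (x + 1)*(x + 2)^2 = x^3 + 5*x^2 + 8*x + 4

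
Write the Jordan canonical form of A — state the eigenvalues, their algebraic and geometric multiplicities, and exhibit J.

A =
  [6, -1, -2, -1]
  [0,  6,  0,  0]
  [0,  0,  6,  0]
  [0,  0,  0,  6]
J_2(6) ⊕ J_1(6) ⊕ J_1(6)

The characteristic polynomial is
  det(x·I − A) = x^4 - 24*x^3 + 216*x^2 - 864*x + 1296 = (x - 6)^4

Eigenvalues and multiplicities (the geometric multiplicity of λ is n − rank(A − λI), which equals the number of Jordan blocks for λ):
  λ = 6: algebraic multiplicity = 4, geometric multiplicity = 3

Determining the block sizes for each eigenvalue:
  λ = 6: 3 blocks summing to 4 forces exactly one block of size 2 and the rest size 1 → block sizes [2, 1, 1]

Assembling the blocks gives a Jordan form
J =
  [6, 1, 0, 0]
  [0, 6, 0, 0]
  [0, 0, 6, 0]
  [0, 0, 0, 6]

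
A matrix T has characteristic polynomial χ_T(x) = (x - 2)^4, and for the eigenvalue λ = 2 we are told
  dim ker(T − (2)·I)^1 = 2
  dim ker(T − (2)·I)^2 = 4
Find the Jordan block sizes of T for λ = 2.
Block sizes for λ = 2: [2, 2]

From the dimensions of kernels of powers, the number of Jordan blocks of size at least j is d_j − d_{j−1} where d_j = dim ker(N^j) (with d_0 = 0). Computing the differences gives [2, 2].
The number of blocks of size exactly k is (#blocks of size ≥ k) − (#blocks of size ≥ k + 1), so the partition is: 2 block(s) of size 2.
In nonincreasing order the block sizes are [2, 2].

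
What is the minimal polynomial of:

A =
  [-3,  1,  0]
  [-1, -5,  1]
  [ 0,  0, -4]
x^3 + 12*x^2 + 48*x + 64

The characteristic polynomial is χ_A(x) = (x + 4)^3, so the eigenvalues are known. The minimal polynomial is
  m_A(x) = Π_λ (x − λ)^{k_λ}
where k_λ is the size of the *largest* Jordan block for λ (equivalently, the smallest k with (A − λI)^k v = 0 for every generalised eigenvector v of λ).

  λ = -4: largest Jordan block has size 3, contributing (x + 4)^3

So m_A(x) = (x + 4)^3 = x^3 + 12*x^2 + 48*x + 64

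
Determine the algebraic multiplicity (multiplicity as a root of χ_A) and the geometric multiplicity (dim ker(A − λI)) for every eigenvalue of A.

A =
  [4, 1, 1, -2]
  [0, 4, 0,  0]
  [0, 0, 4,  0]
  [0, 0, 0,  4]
λ = 4: alg = 4, geom = 3

Step 1 — factor the characteristic polynomial to read off the algebraic multiplicities:
  χ_A(x) = (x - 4)^4

Step 2 — compute geometric multiplicities via the rank-nullity identity g(λ) = n − rank(A − λI):
  rank(A − (4)·I) = 1, so dim ker(A − (4)·I) = n − 1 = 3

Summary:
  λ = 4: algebraic multiplicity = 4, geometric multiplicity = 3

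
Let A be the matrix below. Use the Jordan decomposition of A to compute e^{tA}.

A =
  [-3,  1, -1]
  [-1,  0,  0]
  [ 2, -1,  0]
e^{tA} =
  [t^2*exp(-t)/2 - 2*t*exp(-t) + exp(-t), t*exp(-t), t^2*exp(-t)/2 - t*exp(-t)]
  [t^2*exp(-t)/2 - t*exp(-t), t*exp(-t) + exp(-t), t^2*exp(-t)/2]
  [-t^2*exp(-t)/2 + 2*t*exp(-t), -t*exp(-t), -t^2*exp(-t)/2 + t*exp(-t) + exp(-t)]

Strategy: write A = P · J · P⁻¹ where J is a Jordan canonical form, so e^{tA} = P · e^{tJ} · P⁻¹, and e^{tJ} can be computed block-by-block.

A has Jordan form
J =
  [-1,  1,  0]
  [ 0, -1,  1]
  [ 0,  0, -1]
(up to reordering of blocks).

Per-block formulas:
  For a 3×3 Jordan block J_3(-1): exp(t · J_3(-1)) = e^(-1t)·(I + t·N + (t^2/2)·N^2), where N is the 3×3 nilpotent shift.

After assembling e^{tJ} and conjugating by P, we get:

e^{tA} =
  [t^2*exp(-t)/2 - 2*t*exp(-t) + exp(-t), t*exp(-t), t^2*exp(-t)/2 - t*exp(-t)]
  [t^2*exp(-t)/2 - t*exp(-t), t*exp(-t) + exp(-t), t^2*exp(-t)/2]
  [-t^2*exp(-t)/2 + 2*t*exp(-t), -t*exp(-t), -t^2*exp(-t)/2 + t*exp(-t) + exp(-t)]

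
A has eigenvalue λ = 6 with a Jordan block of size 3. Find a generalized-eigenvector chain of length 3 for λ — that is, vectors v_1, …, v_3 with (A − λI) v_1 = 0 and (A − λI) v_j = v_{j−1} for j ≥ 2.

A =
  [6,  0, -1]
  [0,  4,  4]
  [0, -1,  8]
A Jordan chain for λ = 6 of length 3:
v_1 = (1, 0, 0)ᵀ
v_2 = (0, -2, -1)ᵀ
v_3 = (0, 1, 0)ᵀ

Let N = A − (6)·I. We want v_3 with N^3 v_3 = 0 but N^2 v_3 ≠ 0; then v_{j-1} := N · v_j for j = 3, …, 2.

Pick v_3 = (0, 1, 0)ᵀ.
Then v_2 = N · v_3 = (0, -2, -1)ᵀ.
Then v_1 = N · v_2 = (1, 0, 0)ᵀ.

Sanity check: (A − (6)·I) v_1 = (0, 0, 0)ᵀ = 0. ✓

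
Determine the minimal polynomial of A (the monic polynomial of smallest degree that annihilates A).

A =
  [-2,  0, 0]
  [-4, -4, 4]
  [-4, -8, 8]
x^3 - 2*x^2 - 8*x

The characteristic polynomial is χ_A(x) = x*(x - 4)*(x + 2), so the eigenvalues are known. The minimal polynomial is
  m_A(x) = Π_λ (x − λ)^{k_λ}
where k_λ is the size of the *largest* Jordan block for λ (equivalently, the smallest k with (A − λI)^k v = 0 for every generalised eigenvector v of λ).

  λ = -2: largest Jordan block has size 1, contributing (x + 2)
  λ = 0: largest Jordan block has size 1, contributing (x − 0)
  λ = 4: largest Jordan block has size 1, contributing (x − 4)

So m_A(x) = x*(x - 4)*(x + 2) = x^3 - 2*x^2 - 8*x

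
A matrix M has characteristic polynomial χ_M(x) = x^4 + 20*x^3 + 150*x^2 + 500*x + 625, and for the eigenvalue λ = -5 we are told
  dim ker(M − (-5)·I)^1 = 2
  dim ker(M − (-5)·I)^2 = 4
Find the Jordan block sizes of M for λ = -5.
Block sizes for λ = -5: [2, 2]

From the dimensions of kernels of powers, the number of Jordan blocks of size at least j is d_j − d_{j−1} where d_j = dim ker(N^j) (with d_0 = 0). Computing the differences gives [2, 2].
The number of blocks of size exactly k is (#blocks of size ≥ k) − (#blocks of size ≥ k + 1), so the partition is: 2 block(s) of size 2.
In nonincreasing order the block sizes are [2, 2].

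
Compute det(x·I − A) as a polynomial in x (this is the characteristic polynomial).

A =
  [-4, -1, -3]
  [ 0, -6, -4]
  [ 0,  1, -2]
x^3 + 12*x^2 + 48*x + 64

Expanding det(x·I − A) (e.g. by cofactor expansion or by noting that A is similar to its Jordan form J, which has the same characteristic polynomial as A) gives
  χ_A(x) = x^3 + 12*x^2 + 48*x + 64
which factors as (x + 4)^3. The eigenvalues (with algebraic multiplicities) are λ = -4 with multiplicity 3.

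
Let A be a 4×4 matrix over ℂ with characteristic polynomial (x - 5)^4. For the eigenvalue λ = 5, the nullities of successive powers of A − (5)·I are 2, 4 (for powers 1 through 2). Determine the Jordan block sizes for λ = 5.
Block sizes for λ = 5: [2, 2]

From the dimensions of kernels of powers, the number of Jordan blocks of size at least j is d_j − d_{j−1} where d_j = dim ker(N^j) (with d_0 = 0). Computing the differences gives [2, 2].
The number of blocks of size exactly k is (#blocks of size ≥ k) − (#blocks of size ≥ k + 1), so the partition is: 2 block(s) of size 2.
In nonincreasing order the block sizes are [2, 2].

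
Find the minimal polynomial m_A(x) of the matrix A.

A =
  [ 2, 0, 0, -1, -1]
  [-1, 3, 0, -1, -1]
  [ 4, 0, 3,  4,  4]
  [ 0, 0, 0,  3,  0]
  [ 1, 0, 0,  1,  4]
x^2 - 6*x + 9

The characteristic polynomial is χ_A(x) = (x - 3)^5, so the eigenvalues are known. The minimal polynomial is
  m_A(x) = Π_λ (x − λ)^{k_λ}
where k_λ is the size of the *largest* Jordan block for λ (equivalently, the smallest k with (A − λI)^k v = 0 for every generalised eigenvector v of λ).

  λ = 3: largest Jordan block has size 2, contributing (x − 3)^2

So m_A(x) = (x - 3)^2 = x^2 - 6*x + 9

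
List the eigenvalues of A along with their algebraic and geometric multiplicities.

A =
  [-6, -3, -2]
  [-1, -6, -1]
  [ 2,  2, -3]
λ = -5: alg = 3, geom = 1

Step 1 — factor the characteristic polynomial to read off the algebraic multiplicities:
  χ_A(x) = (x + 5)^3

Step 2 — compute geometric multiplicities via the rank-nullity identity g(λ) = n − rank(A − λI):
  rank(A − (-5)·I) = 2, so dim ker(A − (-5)·I) = n − 2 = 1

Summary:
  λ = -5: algebraic multiplicity = 3, geometric multiplicity = 1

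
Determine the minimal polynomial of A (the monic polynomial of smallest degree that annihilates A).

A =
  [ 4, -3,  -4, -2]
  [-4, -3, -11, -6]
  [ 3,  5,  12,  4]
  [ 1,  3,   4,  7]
x^3 - 15*x^2 + 75*x - 125

The characteristic polynomial is χ_A(x) = (x - 5)^4, so the eigenvalues are known. The minimal polynomial is
  m_A(x) = Π_λ (x − λ)^{k_λ}
where k_λ is the size of the *largest* Jordan block for λ (equivalently, the smallest k with (A − λI)^k v = 0 for every generalised eigenvector v of λ).

  λ = 5: largest Jordan block has size 3, contributing (x − 5)^3

So m_A(x) = (x - 5)^3 = x^3 - 15*x^2 + 75*x - 125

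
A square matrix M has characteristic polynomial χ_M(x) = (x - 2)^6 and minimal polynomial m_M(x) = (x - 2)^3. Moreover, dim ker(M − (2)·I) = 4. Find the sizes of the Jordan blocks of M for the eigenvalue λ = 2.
Block sizes for λ = 2: [3, 1, 1, 1]

Step 1 — from the characteristic polynomial, algebraic multiplicity of λ = 2 is 6. From dim ker(M − (2)·I) = 4, there are exactly 4 Jordan blocks for λ = 2.
Step 2 — from the minimal polynomial, the factor (x − 2)^3 tells us the largest block for λ = 2 has size 3.
Step 3 — with total size 6, 4 blocks, and largest block 3, the block sizes (in nonincreasing order) are [3, 1, 1, 1].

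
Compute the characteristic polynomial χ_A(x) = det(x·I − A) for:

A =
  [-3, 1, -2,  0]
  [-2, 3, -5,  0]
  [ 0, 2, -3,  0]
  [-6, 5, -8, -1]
x^4 + 4*x^3 + 6*x^2 + 4*x + 1

Expanding det(x·I − A) (e.g. by cofactor expansion or by noting that A is similar to its Jordan form J, which has the same characteristic polynomial as A) gives
  χ_A(x) = x^4 + 4*x^3 + 6*x^2 + 4*x + 1
which factors as (x + 1)^4. The eigenvalues (with algebraic multiplicities) are λ = -1 with multiplicity 4.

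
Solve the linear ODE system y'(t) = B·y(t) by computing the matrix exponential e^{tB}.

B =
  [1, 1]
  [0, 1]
e^{tB} =
  [exp(t), t*exp(t)]
  [0, exp(t)]

Strategy: write B = P · J · P⁻¹ where J is a Jordan canonical form, so e^{tB} = P · e^{tJ} · P⁻¹, and e^{tJ} can be computed block-by-block.

B has Jordan form
J =
  [1, 1]
  [0, 1]
(up to reordering of blocks).

Per-block formulas:
  For a 2×2 Jordan block J_2(1): exp(t · J_2(1)) = e^(1t)·(I + t·N), where N is the 2×2 nilpotent shift.

After assembling e^{tJ} and conjugating by P, we get:

e^{tB} =
  [exp(t), t*exp(t)]
  [0, exp(t)]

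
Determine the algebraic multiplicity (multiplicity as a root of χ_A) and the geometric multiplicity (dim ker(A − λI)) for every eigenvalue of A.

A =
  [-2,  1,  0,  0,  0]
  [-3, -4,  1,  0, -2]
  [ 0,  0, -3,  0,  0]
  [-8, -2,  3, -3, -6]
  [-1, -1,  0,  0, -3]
λ = -3: alg = 5, geom = 3

Step 1 — factor the characteristic polynomial to read off the algebraic multiplicities:
  χ_A(x) = (x + 3)^5

Step 2 — compute geometric multiplicities via the rank-nullity identity g(λ) = n − rank(A − λI):
  rank(A − (-3)·I) = 2, so dim ker(A − (-3)·I) = n − 2 = 3

Summary:
  λ = -3: algebraic multiplicity = 5, geometric multiplicity = 3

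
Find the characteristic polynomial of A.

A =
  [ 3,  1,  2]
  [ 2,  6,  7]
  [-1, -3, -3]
x^3 - 6*x^2 + 12*x - 8

Expanding det(x·I − A) (e.g. by cofactor expansion or by noting that A is similar to its Jordan form J, which has the same characteristic polynomial as A) gives
  χ_A(x) = x^3 - 6*x^2 + 12*x - 8
which factors as (x - 2)^3. The eigenvalues (with algebraic multiplicities) are λ = 2 with multiplicity 3.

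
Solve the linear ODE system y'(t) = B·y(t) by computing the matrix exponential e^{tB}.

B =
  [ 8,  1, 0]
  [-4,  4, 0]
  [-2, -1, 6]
e^{tB} =
  [2*t*exp(6*t) + exp(6*t), t*exp(6*t), 0]
  [-4*t*exp(6*t), -2*t*exp(6*t) + exp(6*t), 0]
  [-2*t*exp(6*t), -t*exp(6*t), exp(6*t)]

Strategy: write B = P · J · P⁻¹ where J is a Jordan canonical form, so e^{tB} = P · e^{tJ} · P⁻¹, and e^{tJ} can be computed block-by-block.

B has Jordan form
J =
  [6, 1, 0]
  [0, 6, 0]
  [0, 0, 6]
(up to reordering of blocks).

Per-block formulas:
  For a 1×1 block at λ = 6: exp(t · [6]) = [e^(6t)].
  For a 2×2 Jordan block J_2(6): exp(t · J_2(6)) = e^(6t)·(I + t·N), where N is the 2×2 nilpotent shift.

After assembling e^{tJ} and conjugating by P, we get:

e^{tB} =
  [2*t*exp(6*t) + exp(6*t), t*exp(6*t), 0]
  [-4*t*exp(6*t), -2*t*exp(6*t) + exp(6*t), 0]
  [-2*t*exp(6*t), -t*exp(6*t), exp(6*t)]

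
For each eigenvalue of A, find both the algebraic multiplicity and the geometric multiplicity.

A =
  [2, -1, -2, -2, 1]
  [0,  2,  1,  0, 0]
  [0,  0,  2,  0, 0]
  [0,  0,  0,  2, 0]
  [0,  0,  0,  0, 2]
λ = 2: alg = 5, geom = 3

Step 1 — factor the characteristic polynomial to read off the algebraic multiplicities:
  χ_A(x) = (x - 2)^5

Step 2 — compute geometric multiplicities via the rank-nullity identity g(λ) = n − rank(A − λI):
  rank(A − (2)·I) = 2, so dim ker(A − (2)·I) = n − 2 = 3

Summary:
  λ = 2: algebraic multiplicity = 5, geometric multiplicity = 3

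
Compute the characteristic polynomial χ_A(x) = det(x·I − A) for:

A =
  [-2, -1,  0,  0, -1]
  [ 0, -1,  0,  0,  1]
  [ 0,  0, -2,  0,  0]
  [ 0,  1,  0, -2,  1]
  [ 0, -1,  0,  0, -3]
x^5 + 10*x^4 + 40*x^3 + 80*x^2 + 80*x + 32

Expanding det(x·I − A) (e.g. by cofactor expansion or by noting that A is similar to its Jordan form J, which has the same characteristic polynomial as A) gives
  χ_A(x) = x^5 + 10*x^4 + 40*x^3 + 80*x^2 + 80*x + 32
which factors as (x + 2)^5. The eigenvalues (with algebraic multiplicities) are λ = -2 with multiplicity 5.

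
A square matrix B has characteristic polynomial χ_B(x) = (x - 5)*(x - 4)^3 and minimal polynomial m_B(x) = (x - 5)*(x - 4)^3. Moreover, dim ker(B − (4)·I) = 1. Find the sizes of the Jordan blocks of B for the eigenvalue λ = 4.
Block sizes for λ = 4: [3]

Step 1 — from the characteristic polynomial, algebraic multiplicity of λ = 4 is 3. From dim ker(B − (4)·I) = 1, there are exactly 1 Jordan blocks for λ = 4.
Step 2 — from the minimal polynomial, the factor (x − 4)^3 tells us the largest block for λ = 4 has size 3.
Step 3 — with total size 3, 1 blocks, and largest block 3, the block sizes (in nonincreasing order) are [3].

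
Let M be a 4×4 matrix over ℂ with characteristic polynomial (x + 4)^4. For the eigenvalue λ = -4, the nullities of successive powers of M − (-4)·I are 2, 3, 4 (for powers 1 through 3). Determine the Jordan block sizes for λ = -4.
Block sizes for λ = -4: [3, 1]

From the dimensions of kernels of powers, the number of Jordan blocks of size at least j is d_j − d_{j−1} where d_j = dim ker(N^j) (with d_0 = 0). Computing the differences gives [2, 1, 1].
The number of blocks of size exactly k is (#blocks of size ≥ k) − (#blocks of size ≥ k + 1), so the partition is: 1 block(s) of size 1, 1 block(s) of size 3.
In nonincreasing order the block sizes are [3, 1].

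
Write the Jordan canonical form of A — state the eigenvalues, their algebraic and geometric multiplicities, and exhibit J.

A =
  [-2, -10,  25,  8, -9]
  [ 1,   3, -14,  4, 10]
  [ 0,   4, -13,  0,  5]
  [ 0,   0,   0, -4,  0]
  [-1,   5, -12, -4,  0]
J_3(-4) ⊕ J_1(-4) ⊕ J_1(0)

The characteristic polynomial is
  det(x·I − A) = x^5 + 16*x^4 + 96*x^3 + 256*x^2 + 256*x = x*(x + 4)^4

Eigenvalues and multiplicities (the geometric multiplicity of λ is n − rank(A − λI), which equals the number of Jordan blocks for λ):
  λ = -4: algebraic multiplicity = 4, geometric multiplicity = 2
  λ = 0: algebraic multiplicity = 1, geometric multiplicity = 1

Determining the block sizes for each eigenvalue:
  λ = -4: with am = 4 and gm = 2, the partition is not yet determined (e.g. several partitions of 4 into 2 parts exist). Let N = A − (-4)·I. Computing rank(N^1) = 3, rank(N^2) = 2, rank(N^3) = 1; the number of blocks of size ≥ j is rank(N^{j−1}) − rank(N^j), giving [2, 1, 1]. So we have 1 block(s) of size 3, 1 block(s) of size 1 → block sizes [3, 1]
  λ = 0: one block (gm = 1), so the single block has size am = 1 → block sizes [1]

Assembling the blocks gives a Jordan form
J =
  [-4,  1,  0,  0, 0]
  [ 0, -4,  1,  0, 0]
  [ 0,  0, -4,  0, 0]
  [ 0,  0,  0, -4, 0]
  [ 0,  0,  0,  0, 0]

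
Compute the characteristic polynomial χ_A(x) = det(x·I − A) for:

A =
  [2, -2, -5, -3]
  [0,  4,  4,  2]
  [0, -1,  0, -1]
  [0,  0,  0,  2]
x^4 - 8*x^3 + 24*x^2 - 32*x + 16

Expanding det(x·I − A) (e.g. by cofactor expansion or by noting that A is similar to its Jordan form J, which has the same characteristic polynomial as A) gives
  χ_A(x) = x^4 - 8*x^3 + 24*x^2 - 32*x + 16
which factors as (x - 2)^4. The eigenvalues (with algebraic multiplicities) are λ = 2 with multiplicity 4.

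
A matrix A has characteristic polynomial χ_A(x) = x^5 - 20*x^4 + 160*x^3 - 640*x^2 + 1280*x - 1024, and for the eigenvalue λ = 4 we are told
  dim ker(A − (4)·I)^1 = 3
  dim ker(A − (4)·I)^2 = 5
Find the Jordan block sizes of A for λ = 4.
Block sizes for λ = 4: [2, 2, 1]

From the dimensions of kernels of powers, the number of Jordan blocks of size at least j is d_j − d_{j−1} where d_j = dim ker(N^j) (with d_0 = 0). Computing the differences gives [3, 2].
The number of blocks of size exactly k is (#blocks of size ≥ k) − (#blocks of size ≥ k + 1), so the partition is: 1 block(s) of size 1, 2 block(s) of size 2.
In nonincreasing order the block sizes are [2, 2, 1].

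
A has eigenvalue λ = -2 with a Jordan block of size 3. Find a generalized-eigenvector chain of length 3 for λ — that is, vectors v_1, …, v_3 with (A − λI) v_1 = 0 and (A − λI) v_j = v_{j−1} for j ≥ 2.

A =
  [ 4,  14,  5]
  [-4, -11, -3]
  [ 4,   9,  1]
A Jordan chain for λ = -2 of length 3:
v_1 = (3, -2, 2)ᵀ
v_2 = (14, -9, 9)ᵀ
v_3 = (0, 1, 0)ᵀ

Let N = A − (-2)·I. We want v_3 with N^3 v_3 = 0 but N^2 v_3 ≠ 0; then v_{j-1} := N · v_j for j = 3, …, 2.

Pick v_3 = (0, 1, 0)ᵀ.
Then v_2 = N · v_3 = (14, -9, 9)ᵀ.
Then v_1 = N · v_2 = (3, -2, 2)ᵀ.

Sanity check: (A − (-2)·I) v_1 = (0, 0, 0)ᵀ = 0. ✓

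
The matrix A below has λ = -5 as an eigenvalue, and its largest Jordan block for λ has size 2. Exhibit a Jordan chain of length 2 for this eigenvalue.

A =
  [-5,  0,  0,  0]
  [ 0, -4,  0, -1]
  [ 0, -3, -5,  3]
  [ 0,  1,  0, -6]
A Jordan chain for λ = -5 of length 2:
v_1 = (0, 1, -3, 1)ᵀ
v_2 = (0, 1, 0, 0)ᵀ

Let N = A − (-5)·I. We want v_2 with N^2 v_2 = 0 but N^1 v_2 ≠ 0; then v_{j-1} := N · v_j for j = 2, …, 2.

Pick v_2 = (0, 1, 0, 0)ᵀ.
Then v_1 = N · v_2 = (0, 1, -3, 1)ᵀ.

Sanity check: (A − (-5)·I) v_1 = (0, 0, 0, 0)ᵀ = 0. ✓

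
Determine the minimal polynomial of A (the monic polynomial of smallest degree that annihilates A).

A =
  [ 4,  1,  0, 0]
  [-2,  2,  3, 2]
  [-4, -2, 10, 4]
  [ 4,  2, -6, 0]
x^3 - 12*x^2 + 48*x - 64

The characteristic polynomial is χ_A(x) = (x - 4)^4, so the eigenvalues are known. The minimal polynomial is
  m_A(x) = Π_λ (x − λ)^{k_λ}
where k_λ is the size of the *largest* Jordan block for λ (equivalently, the smallest k with (A − λI)^k v = 0 for every generalised eigenvector v of λ).

  λ = 4: largest Jordan block has size 3, contributing (x − 4)^3

So m_A(x) = (x - 4)^3 = x^3 - 12*x^2 + 48*x - 64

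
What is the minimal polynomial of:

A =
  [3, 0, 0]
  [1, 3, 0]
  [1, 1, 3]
x^3 - 9*x^2 + 27*x - 27

The characteristic polynomial is χ_A(x) = (x - 3)^3, so the eigenvalues are known. The minimal polynomial is
  m_A(x) = Π_λ (x − λ)^{k_λ}
where k_λ is the size of the *largest* Jordan block for λ (equivalently, the smallest k with (A − λI)^k v = 0 for every generalised eigenvector v of λ).

  λ = 3: largest Jordan block has size 3, contributing (x − 3)^3

So m_A(x) = (x - 3)^3 = x^3 - 9*x^2 + 27*x - 27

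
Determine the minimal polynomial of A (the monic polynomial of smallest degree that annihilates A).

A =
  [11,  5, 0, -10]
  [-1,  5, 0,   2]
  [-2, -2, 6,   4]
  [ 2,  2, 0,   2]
x^2 - 12*x + 36

The characteristic polynomial is χ_A(x) = (x - 6)^4, so the eigenvalues are known. The minimal polynomial is
  m_A(x) = Π_λ (x − λ)^{k_λ}
where k_λ is the size of the *largest* Jordan block for λ (equivalently, the smallest k with (A − λI)^k v = 0 for every generalised eigenvector v of λ).

  λ = 6: largest Jordan block has size 2, contributing (x − 6)^2

So m_A(x) = (x - 6)^2 = x^2 - 12*x + 36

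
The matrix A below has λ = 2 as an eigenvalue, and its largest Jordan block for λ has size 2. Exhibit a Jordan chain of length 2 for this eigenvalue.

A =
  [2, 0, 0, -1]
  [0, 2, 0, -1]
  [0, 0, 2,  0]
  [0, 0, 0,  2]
A Jordan chain for λ = 2 of length 2:
v_1 = (-1, -1, 0, 0)ᵀ
v_2 = (0, 0, 0, 1)ᵀ

Let N = A − (2)·I. We want v_2 with N^2 v_2 = 0 but N^1 v_2 ≠ 0; then v_{j-1} := N · v_j for j = 2, …, 2.

Pick v_2 = (0, 0, 0, 1)ᵀ.
Then v_1 = N · v_2 = (-1, -1, 0, 0)ᵀ.

Sanity check: (A − (2)·I) v_1 = (0, 0, 0, 0)ᵀ = 0. ✓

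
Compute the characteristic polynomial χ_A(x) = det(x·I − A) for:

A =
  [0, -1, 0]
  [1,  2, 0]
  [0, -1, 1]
x^3 - 3*x^2 + 3*x - 1

Expanding det(x·I − A) (e.g. by cofactor expansion or by noting that A is similar to its Jordan form J, which has the same characteristic polynomial as A) gives
  χ_A(x) = x^3 - 3*x^2 + 3*x - 1
which factors as (x - 1)^3. The eigenvalues (with algebraic multiplicities) are λ = 1 with multiplicity 3.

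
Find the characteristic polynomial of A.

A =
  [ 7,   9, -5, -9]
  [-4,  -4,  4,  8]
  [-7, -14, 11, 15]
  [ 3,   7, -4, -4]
x^4 - 10*x^3 + 37*x^2 - 60*x + 36

Expanding det(x·I − A) (e.g. by cofactor expansion or by noting that A is similar to its Jordan form J, which has the same characteristic polynomial as A) gives
  χ_A(x) = x^4 - 10*x^3 + 37*x^2 - 60*x + 36
which factors as (x - 3)^2*(x - 2)^2. The eigenvalues (with algebraic multiplicities) are λ = 2 with multiplicity 2, λ = 3 with multiplicity 2.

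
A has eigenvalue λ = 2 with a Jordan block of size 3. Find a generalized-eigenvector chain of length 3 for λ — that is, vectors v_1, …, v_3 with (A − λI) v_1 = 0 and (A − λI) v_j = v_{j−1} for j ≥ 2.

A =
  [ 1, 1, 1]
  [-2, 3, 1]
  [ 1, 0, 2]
A Jordan chain for λ = 2 of length 3:
v_1 = (0, 1, -1)ᵀ
v_2 = (-1, -2, 1)ᵀ
v_3 = (1, 0, 0)ᵀ

Let N = A − (2)·I. We want v_3 with N^3 v_3 = 0 but N^2 v_3 ≠ 0; then v_{j-1} := N · v_j for j = 3, …, 2.

Pick v_3 = (1, 0, 0)ᵀ.
Then v_2 = N · v_3 = (-1, -2, 1)ᵀ.
Then v_1 = N · v_2 = (0, 1, -1)ᵀ.

Sanity check: (A − (2)·I) v_1 = (0, 0, 0)ᵀ = 0. ✓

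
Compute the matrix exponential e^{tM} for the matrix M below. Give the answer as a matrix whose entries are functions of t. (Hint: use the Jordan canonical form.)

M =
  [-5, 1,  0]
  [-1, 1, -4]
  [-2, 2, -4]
e^{tM} =
  [t*exp(-2*t) - exp(-2*t) + 2*exp(-4*t), t*exp(-2*t), -2*t*exp(-2*t) + exp(-2*t) - exp(-4*t)]
  [3*t*exp(-2*t) - 2*exp(-2*t) + 2*exp(-4*t), 3*t*exp(-2*t) + exp(-2*t), -6*t*exp(-2*t) + exp(-2*t) - exp(-4*t)]
  [2*t*exp(-2*t) - 2*exp(-2*t) + 2*exp(-4*t), 2*t*exp(-2*t), -4*t*exp(-2*t) + 2*exp(-2*t) - exp(-4*t)]

Strategy: write M = P · J · P⁻¹ where J is a Jordan canonical form, so e^{tM} = P · e^{tJ} · P⁻¹, and e^{tJ} can be computed block-by-block.

M has Jordan form
J =
  [-4,  0,  0]
  [ 0, -2,  1]
  [ 0,  0, -2]
(up to reordering of blocks).

Per-block formulas:
  For a 2×2 Jordan block J_2(-2): exp(t · J_2(-2)) = e^(-2t)·(I + t·N), where N is the 2×2 nilpotent shift.
  For a 1×1 block at λ = -4: exp(t · [-4]) = [e^(-4t)].

After assembling e^{tJ} and conjugating by P, we get:

e^{tM} =
  [t*exp(-2*t) - exp(-2*t) + 2*exp(-4*t), t*exp(-2*t), -2*t*exp(-2*t) + exp(-2*t) - exp(-4*t)]
  [3*t*exp(-2*t) - 2*exp(-2*t) + 2*exp(-4*t), 3*t*exp(-2*t) + exp(-2*t), -6*t*exp(-2*t) + exp(-2*t) - exp(-4*t)]
  [2*t*exp(-2*t) - 2*exp(-2*t) + 2*exp(-4*t), 2*t*exp(-2*t), -4*t*exp(-2*t) + 2*exp(-2*t) - exp(-4*t)]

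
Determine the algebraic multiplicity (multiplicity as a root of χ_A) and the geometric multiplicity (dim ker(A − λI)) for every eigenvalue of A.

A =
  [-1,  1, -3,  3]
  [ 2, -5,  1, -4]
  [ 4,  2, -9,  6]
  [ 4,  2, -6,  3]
λ = -3: alg = 4, geom = 2

Step 1 — factor the characteristic polynomial to read off the algebraic multiplicities:
  χ_A(x) = (x + 3)^4

Step 2 — compute geometric multiplicities via the rank-nullity identity g(λ) = n − rank(A − λI):
  rank(A − (-3)·I) = 2, so dim ker(A − (-3)·I) = n − 2 = 2

Summary:
  λ = -3: algebraic multiplicity = 4, geometric multiplicity = 2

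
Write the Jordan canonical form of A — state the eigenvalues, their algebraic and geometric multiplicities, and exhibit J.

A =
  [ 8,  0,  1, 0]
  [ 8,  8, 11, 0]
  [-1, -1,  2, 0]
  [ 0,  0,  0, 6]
J_3(6) ⊕ J_1(6)

The characteristic polynomial is
  det(x·I − A) = x^4 - 24*x^3 + 216*x^2 - 864*x + 1296 = (x - 6)^4

Eigenvalues and multiplicities (the geometric multiplicity of λ is n − rank(A − λI), which equals the number of Jordan blocks for λ):
  λ = 6: algebraic multiplicity = 4, geometric multiplicity = 2

Determining the block sizes for each eigenvalue:
  λ = 6: with am = 4 and gm = 2, the partition is not yet determined (e.g. several partitions of 4 into 2 parts exist). Let N = A − (6)·I. Computing rank(N^1) = 2, rank(N^2) = 1, rank(N^3) = 0; the number of blocks of size ≥ j is rank(N^{j−1}) − rank(N^j), giving [2, 1, 1]. So we have 1 block(s) of size 3, 1 block(s) of size 1 → block sizes [3, 1]

Assembling the blocks gives a Jordan form
J =
  [6, 1, 0, 0]
  [0, 6, 1, 0]
  [0, 0, 6, 0]
  [0, 0, 0, 6]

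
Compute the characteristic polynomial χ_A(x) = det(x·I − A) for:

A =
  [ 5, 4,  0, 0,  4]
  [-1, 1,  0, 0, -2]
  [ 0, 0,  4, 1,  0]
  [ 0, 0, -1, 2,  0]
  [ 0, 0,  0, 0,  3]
x^5 - 15*x^4 + 90*x^3 - 270*x^2 + 405*x - 243

Expanding det(x·I − A) (e.g. by cofactor expansion or by noting that A is similar to its Jordan form J, which has the same characteristic polynomial as A) gives
  χ_A(x) = x^5 - 15*x^4 + 90*x^3 - 270*x^2 + 405*x - 243
which factors as (x - 3)^5. The eigenvalues (with algebraic multiplicities) are λ = 3 with multiplicity 5.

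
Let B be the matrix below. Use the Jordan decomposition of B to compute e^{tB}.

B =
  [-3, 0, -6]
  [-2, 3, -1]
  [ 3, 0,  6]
e^{tB} =
  [2 - exp(3*t), 0, 2 - 2*exp(3*t)]
  [t*exp(3*t) - exp(3*t) + 1, exp(3*t), 2*t*exp(3*t) - exp(3*t) + 1]
  [exp(3*t) - 1, 0, 2*exp(3*t) - 1]

Strategy: write B = P · J · P⁻¹ where J is a Jordan canonical form, so e^{tB} = P · e^{tJ} · P⁻¹, and e^{tJ} can be computed block-by-block.

B has Jordan form
J =
  [0, 0, 0]
  [0, 3, 1]
  [0, 0, 3]
(up to reordering of blocks).

Per-block formulas:
  For a 1×1 block at λ = 0: exp(t · [0]) = [e^(0t)].
  For a 2×2 Jordan block J_2(3): exp(t · J_2(3)) = e^(3t)·(I + t·N), where N is the 2×2 nilpotent shift.

After assembling e^{tJ} and conjugating by P, we get:

e^{tB} =
  [2 - exp(3*t), 0, 2 - 2*exp(3*t)]
  [t*exp(3*t) - exp(3*t) + 1, exp(3*t), 2*t*exp(3*t) - exp(3*t) + 1]
  [exp(3*t) - 1, 0, 2*exp(3*t) - 1]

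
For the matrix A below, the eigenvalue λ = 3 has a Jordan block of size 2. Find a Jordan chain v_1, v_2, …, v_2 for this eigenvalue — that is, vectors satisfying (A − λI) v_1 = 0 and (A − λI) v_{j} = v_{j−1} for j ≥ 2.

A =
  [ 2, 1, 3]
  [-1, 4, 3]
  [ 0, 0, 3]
A Jordan chain for λ = 3 of length 2:
v_1 = (-1, -1, 0)ᵀ
v_2 = (1, 0, 0)ᵀ

Let N = A − (3)·I. We want v_2 with N^2 v_2 = 0 but N^1 v_2 ≠ 0; then v_{j-1} := N · v_j for j = 2, …, 2.

Pick v_2 = (1, 0, 0)ᵀ.
Then v_1 = N · v_2 = (-1, -1, 0)ᵀ.

Sanity check: (A − (3)·I) v_1 = (0, 0, 0)ᵀ = 0. ✓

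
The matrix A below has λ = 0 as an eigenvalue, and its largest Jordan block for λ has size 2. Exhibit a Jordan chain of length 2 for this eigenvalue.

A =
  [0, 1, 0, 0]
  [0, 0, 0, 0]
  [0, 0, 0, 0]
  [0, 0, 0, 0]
A Jordan chain for λ = 0 of length 2:
v_1 = (1, 0, 0, 0)ᵀ
v_2 = (0, 1, 0, 0)ᵀ

Let N = A − (0)·I. We want v_2 with N^2 v_2 = 0 but N^1 v_2 ≠ 0; then v_{j-1} := N · v_j for j = 2, …, 2.

Pick v_2 = (0, 1, 0, 0)ᵀ.
Then v_1 = N · v_2 = (1, 0, 0, 0)ᵀ.

Sanity check: (A − (0)·I) v_1 = (0, 0, 0, 0)ᵀ = 0. ✓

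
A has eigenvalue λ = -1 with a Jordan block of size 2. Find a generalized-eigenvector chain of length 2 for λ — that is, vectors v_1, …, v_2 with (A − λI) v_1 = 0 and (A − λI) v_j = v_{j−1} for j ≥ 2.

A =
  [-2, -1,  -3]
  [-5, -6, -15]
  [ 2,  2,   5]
A Jordan chain for λ = -1 of length 2:
v_1 = (-1, -5, 2)ᵀ
v_2 = (1, 0, 0)ᵀ

Let N = A − (-1)·I. We want v_2 with N^2 v_2 = 0 but N^1 v_2 ≠ 0; then v_{j-1} := N · v_j for j = 2, …, 2.

Pick v_2 = (1, 0, 0)ᵀ.
Then v_1 = N · v_2 = (-1, -5, 2)ᵀ.

Sanity check: (A − (-1)·I) v_1 = (0, 0, 0)ᵀ = 0. ✓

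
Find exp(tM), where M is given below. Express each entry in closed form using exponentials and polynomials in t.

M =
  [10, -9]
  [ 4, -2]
e^{tM} =
  [6*t*exp(4*t) + exp(4*t), -9*t*exp(4*t)]
  [4*t*exp(4*t), -6*t*exp(4*t) + exp(4*t)]

Strategy: write M = P · J · P⁻¹ where J is a Jordan canonical form, so e^{tM} = P · e^{tJ} · P⁻¹, and e^{tJ} can be computed block-by-block.

M has Jordan form
J =
  [4, 1]
  [0, 4]
(up to reordering of blocks).

Per-block formulas:
  For a 2×2 Jordan block J_2(4): exp(t · J_2(4)) = e^(4t)·(I + t·N), where N is the 2×2 nilpotent shift.

After assembling e^{tJ} and conjugating by P, we get:

e^{tM} =
  [6*t*exp(4*t) + exp(4*t), -9*t*exp(4*t)]
  [4*t*exp(4*t), -6*t*exp(4*t) + exp(4*t)]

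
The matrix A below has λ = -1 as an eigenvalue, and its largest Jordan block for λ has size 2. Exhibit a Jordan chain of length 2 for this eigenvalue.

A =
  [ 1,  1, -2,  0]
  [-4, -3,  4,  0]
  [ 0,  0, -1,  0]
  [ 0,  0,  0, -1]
A Jordan chain for λ = -1 of length 2:
v_1 = (2, -4, 0, 0)ᵀ
v_2 = (1, 0, 0, 0)ᵀ

Let N = A − (-1)·I. We want v_2 with N^2 v_2 = 0 but N^1 v_2 ≠ 0; then v_{j-1} := N · v_j for j = 2, …, 2.

Pick v_2 = (1, 0, 0, 0)ᵀ.
Then v_1 = N · v_2 = (2, -4, 0, 0)ᵀ.

Sanity check: (A − (-1)·I) v_1 = (0, 0, 0, 0)ᵀ = 0. ✓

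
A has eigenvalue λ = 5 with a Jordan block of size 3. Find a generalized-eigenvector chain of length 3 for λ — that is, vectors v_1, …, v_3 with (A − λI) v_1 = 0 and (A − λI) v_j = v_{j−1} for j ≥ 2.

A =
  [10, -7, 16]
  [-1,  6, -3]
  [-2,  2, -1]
A Jordan chain for λ = 5 of length 3:
v_1 = (-10, 2, 4)ᵀ
v_2 = (-7, 1, 2)ᵀ
v_3 = (0, 1, 0)ᵀ

Let N = A − (5)·I. We want v_3 with N^3 v_3 = 0 but N^2 v_3 ≠ 0; then v_{j-1} := N · v_j for j = 3, …, 2.

Pick v_3 = (0, 1, 0)ᵀ.
Then v_2 = N · v_3 = (-7, 1, 2)ᵀ.
Then v_1 = N · v_2 = (-10, 2, 4)ᵀ.

Sanity check: (A − (5)·I) v_1 = (0, 0, 0)ᵀ = 0. ✓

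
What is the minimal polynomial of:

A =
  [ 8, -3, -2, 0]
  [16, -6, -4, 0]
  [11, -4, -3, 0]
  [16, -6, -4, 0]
x^3 + x^2

The characteristic polynomial is χ_A(x) = x^3*(x + 1), so the eigenvalues are known. The minimal polynomial is
  m_A(x) = Π_λ (x − λ)^{k_λ}
where k_λ is the size of the *largest* Jordan block for λ (equivalently, the smallest k with (A − λI)^k v = 0 for every generalised eigenvector v of λ).

  λ = -1: largest Jordan block has size 1, contributing (x + 1)
  λ = 0: largest Jordan block has size 2, contributing (x − 0)^2

So m_A(x) = x^2*(x + 1) = x^3 + x^2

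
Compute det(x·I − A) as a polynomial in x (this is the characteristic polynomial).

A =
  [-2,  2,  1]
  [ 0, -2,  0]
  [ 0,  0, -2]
x^3 + 6*x^2 + 12*x + 8

Expanding det(x·I − A) (e.g. by cofactor expansion or by noting that A is similar to its Jordan form J, which has the same characteristic polynomial as A) gives
  χ_A(x) = x^3 + 6*x^2 + 12*x + 8
which factors as (x + 2)^3. The eigenvalues (with algebraic multiplicities) are λ = -2 with multiplicity 3.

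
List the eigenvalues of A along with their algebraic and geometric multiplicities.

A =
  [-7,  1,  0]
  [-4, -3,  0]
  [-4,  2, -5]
λ = -5: alg = 3, geom = 2

Step 1 — factor the characteristic polynomial to read off the algebraic multiplicities:
  χ_A(x) = (x + 5)^3

Step 2 — compute geometric multiplicities via the rank-nullity identity g(λ) = n − rank(A − λI):
  rank(A − (-5)·I) = 1, so dim ker(A − (-5)·I) = n − 1 = 2

Summary:
  λ = -5: algebraic multiplicity = 3, geometric multiplicity = 2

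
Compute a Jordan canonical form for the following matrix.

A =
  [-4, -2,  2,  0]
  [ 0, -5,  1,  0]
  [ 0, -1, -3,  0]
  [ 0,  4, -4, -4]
J_2(-4) ⊕ J_1(-4) ⊕ J_1(-4)

The characteristic polynomial is
  det(x·I − A) = x^4 + 16*x^3 + 96*x^2 + 256*x + 256 = (x + 4)^4

Eigenvalues and multiplicities (the geometric multiplicity of λ is n − rank(A − λI), which equals the number of Jordan blocks for λ):
  λ = -4: algebraic multiplicity = 4, geometric multiplicity = 3

Determining the block sizes for each eigenvalue:
  λ = -4: 3 blocks summing to 4 forces exactly one block of size 2 and the rest size 1 → block sizes [2, 1, 1]

Assembling the blocks gives a Jordan form
J =
  [-4,  1,  0,  0]
  [ 0, -4,  0,  0]
  [ 0,  0, -4,  0]
  [ 0,  0,  0, -4]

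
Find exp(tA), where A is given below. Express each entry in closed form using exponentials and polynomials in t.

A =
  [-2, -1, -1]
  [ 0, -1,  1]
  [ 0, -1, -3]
e^{tA} =
  [exp(-2*t), -t*exp(-2*t), -t*exp(-2*t)]
  [0, t*exp(-2*t) + exp(-2*t), t*exp(-2*t)]
  [0, -t*exp(-2*t), -t*exp(-2*t) + exp(-2*t)]

Strategy: write A = P · J · P⁻¹ where J is a Jordan canonical form, so e^{tA} = P · e^{tJ} · P⁻¹, and e^{tJ} can be computed block-by-block.

A has Jordan form
J =
  [-2,  1,  0]
  [ 0, -2,  0]
  [ 0,  0, -2]
(up to reordering of blocks).

Per-block formulas:
  For a 1×1 block at λ = -2: exp(t · [-2]) = [e^(-2t)].
  For a 2×2 Jordan block J_2(-2): exp(t · J_2(-2)) = e^(-2t)·(I + t·N), where N is the 2×2 nilpotent shift.

After assembling e^{tJ} and conjugating by P, we get:

e^{tA} =
  [exp(-2*t), -t*exp(-2*t), -t*exp(-2*t)]
  [0, t*exp(-2*t) + exp(-2*t), t*exp(-2*t)]
  [0, -t*exp(-2*t), -t*exp(-2*t) + exp(-2*t)]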